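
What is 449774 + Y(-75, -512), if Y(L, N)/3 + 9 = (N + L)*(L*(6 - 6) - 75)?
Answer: 581822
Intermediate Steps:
Y(L, N) = -27 - 225*L - 225*N (Y(L, N) = -27 + 3*((N + L)*(L*(6 - 6) - 75)) = -27 + 3*((L + N)*(L*0 - 75)) = -27 + 3*((L + N)*(0 - 75)) = -27 + 3*((L + N)*(-75)) = -27 + 3*(-75*L - 75*N) = -27 + (-225*L - 225*N) = -27 - 225*L - 225*N)
449774 + Y(-75, -512) = 449774 + (-27 - 225*(-75) - 225*(-512)) = 449774 + (-27 + 16875 + 115200) = 449774 + 132048 = 581822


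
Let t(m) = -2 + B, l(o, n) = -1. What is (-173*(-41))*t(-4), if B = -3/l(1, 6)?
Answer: 7093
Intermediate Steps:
B = 3 (B = -3/(-1) = -3*(-1) = 3)
t(m) = 1 (t(m) = -2 + 3 = 1)
(-173*(-41))*t(-4) = -173*(-41)*1 = 7093*1 = 7093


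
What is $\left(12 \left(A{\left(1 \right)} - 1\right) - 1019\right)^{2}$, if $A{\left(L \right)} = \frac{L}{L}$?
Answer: $1038361$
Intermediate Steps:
$A{\left(L \right)} = 1$
$\left(12 \left(A{\left(1 \right)} - 1\right) - 1019\right)^{2} = \left(12 \left(1 - 1\right) - 1019\right)^{2} = \left(12 \cdot 0 - 1019\right)^{2} = \left(0 - 1019\right)^{2} = \left(-1019\right)^{2} = 1038361$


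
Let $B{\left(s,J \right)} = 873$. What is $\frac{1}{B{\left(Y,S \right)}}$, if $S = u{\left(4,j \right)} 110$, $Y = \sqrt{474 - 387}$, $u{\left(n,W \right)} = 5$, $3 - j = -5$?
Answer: $\frac{1}{873} \approx 0.0011455$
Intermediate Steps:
$j = 8$ ($j = 3 - -5 = 3 + 5 = 8$)
$Y = \sqrt{87} \approx 9.3274$
$S = 550$ ($S = 5 \cdot 110 = 550$)
$\frac{1}{B{\left(Y,S \right)}} = \frac{1}{873}$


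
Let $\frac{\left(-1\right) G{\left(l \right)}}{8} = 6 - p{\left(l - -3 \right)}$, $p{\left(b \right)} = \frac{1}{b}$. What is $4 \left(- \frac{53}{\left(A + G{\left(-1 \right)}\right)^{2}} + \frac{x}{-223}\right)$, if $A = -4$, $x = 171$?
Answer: $- \frac{405803}{128448} \approx -3.1593$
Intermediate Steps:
$G{\left(l \right)} = -48 + \frac{8}{3 + l}$ ($G{\left(l \right)} = - 8 \left(6 - \frac{1}{l - -3}\right) = - 8 \left(6 - \frac{1}{l + 3}\right) = - 8 \left(6 - \frac{1}{3 + l}\right) = -48 + \frac{8}{3 + l}$)
$4 \left(- \frac{53}{\left(A + G{\left(-1 \right)}\right)^{2}} + \frac{x}{-223}\right) = 4 \left(- \frac{53}{\left(-4 + \frac{8 \left(-17 - -6\right)}{3 - 1}\right)^{2}} + \frac{171}{-223}\right) = 4 \left(- \frac{53}{\left(-4 + \frac{8 \left(-17 + 6\right)}{2}\right)^{2}} + 171 \left(- \frac{1}{223}\right)\right) = 4 \left(- \frac{53}{\left(-4 + 8 \cdot \frac{1}{2} \left(-11\right)\right)^{2}} - \frac{171}{223}\right) = 4 \left(- \frac{53}{\left(-4 - 44\right)^{2}} - \frac{171}{223}\right) = 4 \left(- \frac{53}{\left(-48\right)^{2}} - \frac{171}{223}\right) = 4 \left(- \frac{53}{2304} - \frac{171}{223}\right) = 4 \left(- \frac{405803}{513792}\right) = - \frac{405803}{128448}$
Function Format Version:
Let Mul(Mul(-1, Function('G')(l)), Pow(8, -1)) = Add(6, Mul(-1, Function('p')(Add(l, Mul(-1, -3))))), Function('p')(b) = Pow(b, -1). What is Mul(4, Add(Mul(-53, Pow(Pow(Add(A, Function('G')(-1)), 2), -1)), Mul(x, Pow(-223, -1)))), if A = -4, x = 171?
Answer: Rational(-405803, 128448) ≈ -3.1593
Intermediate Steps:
Function('G')(l) = Add(-48, Mul(8, Pow(Add(3, l), -1))) (Function('G')(l) = Mul(-8, Add(6, Mul(-1, Pow(Add(l, Mul(-1, -3)), -1)))) = Mul(-8, Add(6, Mul(-1, Pow(Add(l, 3), -1)))) = Mul(-8, Add(6, Mul(-1, Pow(Add(3, l), -1)))) = Add(-48, Mul(8, Pow(Add(3, l), -1))))
Mul(4, Add(Mul(-53, Pow(Pow(Add(A, Function('G')(-1)), 2), -1)), Mul(x, Pow(-223, -1)))) = Mul(4, Add(Mul(-53, Pow(Pow(Add(-4, Mul(8, Pow(Add(3, -1), -1), Add(-17, Mul(-6, -1)))), 2), -1)), Mul(171, Pow(-223, -1)))) = Mul(4, Add(Mul(-53, Pow(Pow(Add(-4, Mul(8, Pow(2, -1), Add(-17, 6))), 2), -1)), Mul(171, Rational(-1, 223)))) = Mul(4, Add(Mul(-53, Pow(Pow(Add(-4, Mul(8, Rational(1, 2), -11)), 2), -1)), Rational(-171, 223))) = Mul(4, Add(Mul(-53, Pow(Pow(Add(-4, -44), 2), -1)), Rational(-171, 223))) = Mul(4, Add(Mul(-53, Pow(Pow(-48, 2), -1)), Rational(-171, 223))) = Mul(4, Add(Mul(-53, Pow(2304, -1)), Rational(-171, 223))) = Mul(4, Add(Mul(-53, Rational(1, 2304)), Rational(-171, 223))) = Mul(4, Add(Rational(-53, 2304), Rational(-171, 223))) = Mul(4, Rational(-405803, 513792)) = Rational(-405803, 128448)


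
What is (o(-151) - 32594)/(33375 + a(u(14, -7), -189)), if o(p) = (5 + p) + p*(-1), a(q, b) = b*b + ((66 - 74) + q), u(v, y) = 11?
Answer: -10863/23033 ≈ -0.47163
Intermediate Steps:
a(q, b) = -8 + q + b**2 (a(q, b) = b**2 + (-8 + q) = -8 + q + b**2)
o(p) = 5 (o(p) = (5 + p) - p = 5)
(o(-151) - 32594)/(33375 + a(u(14, -7), -189)) = (5 - 32594)/(33375 + (-8 + 11 + (-189)**2)) = -32589/(33375 + (-8 + 11 + 35721)) = -32589/(33375 + 35724) = -32589/69099 = -32589*1/69099 = -10863/23033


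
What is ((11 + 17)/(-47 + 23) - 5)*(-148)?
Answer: 2738/3 ≈ 912.67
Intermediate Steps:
((11 + 17)/(-47 + 23) - 5)*(-148) = (28/(-24) - 5)*(-148) = (28*(-1/24) - 5)*(-148) = (-7/6 - 5)*(-148) = -37/6*(-148) = 2738/3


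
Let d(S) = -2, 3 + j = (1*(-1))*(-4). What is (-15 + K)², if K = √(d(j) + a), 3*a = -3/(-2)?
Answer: (30 - I*√6)²/4 ≈ 223.5 - 36.742*I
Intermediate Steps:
j = 1 (j = -3 + (1*(-1))*(-4) = -3 - 1*(-4) = -3 + 4 = 1)
a = ½ (a = (-3/(-2))/3 = (-3*(-½))/3 = (⅓)*(3/2) = ½ ≈ 0.50000)
K = I*√6/2 (K = √(-2 + ½) = √(-3/2) = I*√6/2 ≈ 1.2247*I)
(-15 + K)² = (-15 + I*√6/2)²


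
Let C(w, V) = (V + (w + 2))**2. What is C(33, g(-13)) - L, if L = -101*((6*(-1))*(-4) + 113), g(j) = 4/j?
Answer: 2541854/169 ≈ 15041.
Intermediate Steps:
C(w, V) = (2 + V + w)**2 (C(w, V) = (V + (2 + w))**2 = (2 + V + w)**2)
L = -13837 (L = -101*(-6*(-4) + 113) = -101*(24 + 113) = -101*137 = -13837)
C(33, g(-13)) - L = (2 + 4/(-13) + 33)**2 - 1*(-13837) = (2 + 4*(-1/13) + 33)**2 + 13837 = (2 - 4/13 + 33)**2 + 13837 = (451/13)**2 + 13837 = 203401/169 + 13837 = 2541854/169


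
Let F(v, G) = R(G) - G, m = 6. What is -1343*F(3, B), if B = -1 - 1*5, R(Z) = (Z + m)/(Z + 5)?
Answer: -8058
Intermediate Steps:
R(Z) = (6 + Z)/(5 + Z) (R(Z) = (Z + 6)/(Z + 5) = (6 + Z)/(5 + Z))
B = -6 (B = -1 - 5 = -6)
F(v, G) = -G + (6 + G)/(5 + G) (F(v, G) = (6 + G)/(5 + G) - G = -G + (6 + G)/(5 + G))
-1343*F(3, B) = -1343*(6 - 6 - 1*(-6)*(5 - 6))/(5 - 6) = -1343*(6 - 6 - 1*(-6)*(-1))/(-1) = -(-1343)*(6 - 6 - 6) = -(-1343)*(-6) = -1343*6 = -8058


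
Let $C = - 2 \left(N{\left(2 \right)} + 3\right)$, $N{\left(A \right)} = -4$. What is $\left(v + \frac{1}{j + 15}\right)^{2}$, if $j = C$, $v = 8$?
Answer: $\frac{18769}{289} \approx 64.945$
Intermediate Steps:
$C = 2$ ($C = - 2 \left(-4 + 3\right) = \left(-2\right) \left(-1\right) = 2$)
$j = 2$
$\left(v + \frac{1}{j + 15}\right)^{2} = \left(8 + \frac{1}{2 + 15}\right)^{2} = \left(8 + \frac{1}{17}\right)^{2} = \left(\frac{137}{17}\right)^{2} = \frac{18769}{289}$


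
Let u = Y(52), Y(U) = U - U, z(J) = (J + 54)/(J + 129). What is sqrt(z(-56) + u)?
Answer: I*sqrt(146)/73 ≈ 0.16552*I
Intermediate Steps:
z(J) = (54 + J)/(129 + J)
Y(U) = 0
u = 0
sqrt(z(-56) + u) = sqrt((54 - 56)/(129 - 56) + 0) = sqrt(-2/73 + 0) = sqrt(-2/73) = I*sqrt(146)/73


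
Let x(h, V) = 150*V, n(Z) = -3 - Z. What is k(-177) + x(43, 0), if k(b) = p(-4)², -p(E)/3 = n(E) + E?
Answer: 81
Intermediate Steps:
p(E) = 9 (p(E) = -3*((-3 - E) + E) = -3*(-3) = 9)
k(b) = 81 (k(b) = 9² = 81)
k(-177) + x(43, 0) = 81 + 150*0 = 81 + 0 = 81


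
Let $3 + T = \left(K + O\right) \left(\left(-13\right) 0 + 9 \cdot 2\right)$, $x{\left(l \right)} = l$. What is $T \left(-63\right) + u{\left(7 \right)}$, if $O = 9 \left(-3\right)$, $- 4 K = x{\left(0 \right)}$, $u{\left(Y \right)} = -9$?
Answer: $30798$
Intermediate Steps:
$K = 0$ ($K = \left(- \frac{1}{4}\right) 0 = 0$)
$O = -27$
$T = -489$ ($T = -3 + \left(0 - 27\right) \left(\left(-13\right) 0 + 9 \cdot 2\right) = -3 - 27 \left(0 + 18\right) = -3 - 486 = -489$)
$T \left(-63\right) + u{\left(7 \right)} = \left(-489\right) \left(-63\right) - 9 = 30807 - 9 = 30798$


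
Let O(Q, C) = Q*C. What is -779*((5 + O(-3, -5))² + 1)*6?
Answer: -1874274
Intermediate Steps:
O(Q, C) = C*Q
-779*((5 + O(-3, -5))² + 1)*6 = -779*((5 - 5*(-3))² + 1)*6 = -779*((5 + 15)² + 1)*6 = -779*(20² + 1)*6 = -779*(400 + 1)*6 = -312379*6 = -779*2406 = -1874274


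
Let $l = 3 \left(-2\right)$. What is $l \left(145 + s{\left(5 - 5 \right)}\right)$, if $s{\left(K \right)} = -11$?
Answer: $-804$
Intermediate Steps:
$l = -6$
$l \left(145 + s{\left(5 - 5 \right)}\right) = - 6 \left(145 - 11\right) = \left(-6\right) 134 = -804$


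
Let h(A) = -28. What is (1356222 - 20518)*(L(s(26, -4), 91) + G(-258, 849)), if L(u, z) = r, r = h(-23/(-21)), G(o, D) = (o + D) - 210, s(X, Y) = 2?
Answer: 471503512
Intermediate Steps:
G(o, D) = -210 + D + o (G(o, D) = (D + o) - 210 = -210 + D + o)
r = -28
L(u, z) = -28
(1356222 - 20518)*(L(s(26, -4), 91) + G(-258, 849)) = (1356222 - 20518)*(-28 + (-210 + 849 - 258)) = 1335704*(-28 + 381) = 1335704*353 = 471503512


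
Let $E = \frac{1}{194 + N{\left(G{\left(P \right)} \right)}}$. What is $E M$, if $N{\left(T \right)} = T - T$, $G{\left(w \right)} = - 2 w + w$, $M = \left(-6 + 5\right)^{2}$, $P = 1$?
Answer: $\frac{1}{194} \approx 0.0051546$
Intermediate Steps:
$M = 1$ ($M = \left(-1\right)^{2} = 1$)
$G{\left(w \right)} = - w$
$N{\left(T \right)} = 0$
$E = \frac{1}{194}$ ($E = \frac{1}{194 + 0} = \frac{1}{194} \approx 0.0051546$)
$E M = \frac{1}{194} \cdot 1 = \frac{1}{194}$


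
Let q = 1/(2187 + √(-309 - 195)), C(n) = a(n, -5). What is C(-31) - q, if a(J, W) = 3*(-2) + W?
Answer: -5846710/531497 + 2*I*√14/1594491 ≈ -11.0 + 4.6932e-6*I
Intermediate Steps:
a(J, W) = -6 + W
C(n) = -11 (C(n) = -6 - 5 = -11)
q = 1/(2187 + 6*I*√14) (q = 1/(2187 + √(-504)) = 1/(2187 + 6*I*√14) ≈ 0.0004572 - 4.693e-6*I)
C(-31) - q = -11 - (243/531497 - 2*I*√14/1594491) = -11 + (-243/531497 + 2*I*√14/1594491) = -5846710/531497 + 2*I*√14/1594491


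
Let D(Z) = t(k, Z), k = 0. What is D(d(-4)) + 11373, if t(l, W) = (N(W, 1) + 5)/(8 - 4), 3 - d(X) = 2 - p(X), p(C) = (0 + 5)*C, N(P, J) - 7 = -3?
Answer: 45501/4 ≈ 11375.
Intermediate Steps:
N(P, J) = 4 (N(P, J) = 7 - 3 = 4)
p(C) = 5*C
d(X) = 1 + 5*X (d(X) = 3 - (2 - 5*X) = 3 + (-2 + 5*X) = 1 + 5*X)
t(l, W) = 9/4 (t(l, W) = (4 + 5)/(8 - 4) = 9/4)
D(Z) = 9/4
D(d(-4)) + 11373 = 9/4 + 11373 = 45501/4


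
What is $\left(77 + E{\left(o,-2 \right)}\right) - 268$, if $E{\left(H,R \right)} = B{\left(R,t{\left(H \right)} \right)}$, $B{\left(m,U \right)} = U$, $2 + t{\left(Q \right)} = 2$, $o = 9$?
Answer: $-191$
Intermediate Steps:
$t{\left(Q \right)} = 0$ ($t{\left(Q \right)} = -2 + 2 = 0$)
$E{\left(H,R \right)} = 0$
$\left(77 + E{\left(o,-2 \right)}\right) - 268 = \left(77 + 0\right) - 268 = 77 - 268 = -191$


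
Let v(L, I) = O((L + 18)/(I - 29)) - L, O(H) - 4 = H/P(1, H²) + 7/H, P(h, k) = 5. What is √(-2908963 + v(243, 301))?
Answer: I*√2545476541944935/29580 ≈ 1705.6*I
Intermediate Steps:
O(H) = 4 + 7/H + H/5 (O(H) = 4 + (H/5 + 7/H) = 4 + (7/H + H/5) = 4 + 7/H + H/5)
v(L, I) = 4 - L + 7*(-29 + I)/(18 + L) + (18 + L)/(5*(-29 + I)) (v(L, I) = (4 + 7/(((L + 18)/(I - 29))) + ((L + 18)/(I - 29))/5) - L = (4 + 7/(((18 + L)/(-29 + I))) + ((18 + L)/(-29 + I))/5) - L = (4 + 7*((-29 + I)/(18 + L)) + (18 + L)/(5*(-29 + I))) - L = (4 + 7*(-29 + I)/(18 + L) + (18 + L)/(5*(-29 + I))) - L = 4 - L + 7*(-29 + I)/(18 + L) + (18 + L)/(5*(-29 + I)))
√(-2908963 + v(243, 301)) = √(-2908963 + (7*(-29 + 301)² + (18 + 243)²/5 + (-29 + 301)*(4 - 1*243)*(18 + 243))/((-29 + 301)*(18 + 243))) = √(-2908963 + (7*272² + (⅕)*261² + 272*(4 - 243)*261)/(272*261)) = √(-2908963 + (1/272)*(1/261)*(7*73984 + (⅕)*68121 + 272*(-239)*261)) = √(-2908963 + (1/272)*(1/261)*(517888 + 68121/5 - 16967088)) = √(-2908963 + (1/272)*(1/261)*(-82177879/5)) = √(-2908963 - 82177879/354960) = √(-1032647684359/354960) = I*√2545476541944935/29580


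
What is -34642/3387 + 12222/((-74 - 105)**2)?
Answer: -1068568408/108522867 ≈ -9.8465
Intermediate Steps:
-34642/3387 + 12222/((-74 - 105)**2) = -34642*1/3387 + 12222/((-179)**2) = -34642/3387 + 12222/32041 = -1068568408/108522867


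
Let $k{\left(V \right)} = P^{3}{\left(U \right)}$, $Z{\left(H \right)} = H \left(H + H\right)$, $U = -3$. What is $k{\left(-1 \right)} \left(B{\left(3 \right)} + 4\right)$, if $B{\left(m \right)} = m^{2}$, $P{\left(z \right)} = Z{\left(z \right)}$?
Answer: $75816$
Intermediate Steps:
$Z{\left(H \right)} = 2 H^{2}$ ($Z{\left(H \right)} = H 2 H = 2 H^{2}$)
$P{\left(z \right)} = 2 z^{2}$
$k{\left(V \right)} = 5832$ ($k{\left(V \right)} = \left(2 \left(-3\right)^{2}\right)^{3} = \left(2 \cdot 9\right)^{3} = 18^{3} = 5832$)
$k{\left(-1 \right)} \left(B{\left(3 \right)} + 4\right) = 5832 \left(3^{2} + 4\right) = 5832 \left(9 + 4\right) = 5832 \cdot 13 = 75816$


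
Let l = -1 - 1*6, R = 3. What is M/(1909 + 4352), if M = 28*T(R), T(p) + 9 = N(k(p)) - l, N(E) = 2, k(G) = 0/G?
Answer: 0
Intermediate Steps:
k(G) = 0
l = -7 (l = -1 - 6 = -7)
T(p) = 0 (T(p) = -9 + (2 - 1*(-7)) = -9 + (2 + 7) = -9 + 9 = 0)
M = 0 (M = 28*0 = 0)
M/(1909 + 4352) = 0/(1909 + 4352) = 0/6261 = (1/6261)*0 = 0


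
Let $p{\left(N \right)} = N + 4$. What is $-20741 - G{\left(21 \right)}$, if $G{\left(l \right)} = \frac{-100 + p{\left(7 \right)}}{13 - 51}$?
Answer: $- \frac{788247}{38} \approx -20743.0$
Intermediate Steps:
$p{\left(N \right)} = 4 + N$
$G{\left(l \right)} = \frac{89}{38}$ ($G{\left(l \right)} = \frac{-100 + \left(4 + 7\right)}{13 - 51} = \frac{-100 + 11}{-38} = \left(-89\right) \left(- \frac{1}{38}\right) = \frac{89}{38}$)
$-20741 - G{\left(21 \right)} = -20741 - \frac{89}{38} = - \frac{788247}{38}$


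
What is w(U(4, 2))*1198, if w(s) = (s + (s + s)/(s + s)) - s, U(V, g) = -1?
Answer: 1198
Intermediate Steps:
w(s) = 1 (w(s) = (s + (2*s)/((2*s))) - s = (s + (2*s)*(1/(2*s))) - s = (s + 1) - s = (1 + s) - s = 1)
w(U(4, 2))*1198 = 1*1198 = 1198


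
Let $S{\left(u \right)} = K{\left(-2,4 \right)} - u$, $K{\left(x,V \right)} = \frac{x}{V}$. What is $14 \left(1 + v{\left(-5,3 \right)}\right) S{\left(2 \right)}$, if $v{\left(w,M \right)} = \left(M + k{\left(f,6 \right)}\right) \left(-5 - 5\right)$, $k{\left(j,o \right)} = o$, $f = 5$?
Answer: $3115$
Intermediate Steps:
$v{\left(w,M \right)} = -60 - 10 M$ ($v{\left(w,M \right)} = \left(M + 6\right) \left(-5 - 5\right) = \left(6 + M\right) \left(-10\right) = -60 - 10 M$)
$S{\left(u \right)} = - \frac{1}{2} - u$ ($S{\left(u \right)} = - \frac{2}{4} - u = \left(-2\right) \frac{1}{4} - u = - \frac{1}{2} - u$)
$14 \left(1 + v{\left(-5,3 \right)}\right) S{\left(2 \right)} = 14 \left(1 - 90\right) \left(- \frac{1}{2} - 2\right) = 14 \left(1 - 90\right) \left(- \frac{5}{2}\right) = 14 \left(-89\right) \left(- \frac{5}{2}\right) = \left(-1246\right) \left(- \frac{5}{2}\right) = 3115$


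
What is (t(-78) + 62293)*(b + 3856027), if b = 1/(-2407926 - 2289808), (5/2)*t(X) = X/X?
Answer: 5642096736545782539/23488670 ≈ 2.4020e+11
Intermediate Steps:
t(X) = 2/5 (t(X) = 2*(X/X)/5 = (2/5)*1 = 2/5)
b = -1/4697734 (b = 1/(-4697734) = -1/4697734 ≈ -2.1287e-7)
(t(-78) + 62293)*(b + 3856027) = (2/5 + 62293)*(-1/4697734 + 3856027) = (311467/5)*(18114589142817/4697734) = 5642096736545782539/23488670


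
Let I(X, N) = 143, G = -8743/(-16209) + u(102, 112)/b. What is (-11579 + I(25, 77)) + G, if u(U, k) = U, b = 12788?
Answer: -1185174267455/103640346 ≈ -11435.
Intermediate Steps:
G = 56729401/103640346 (G = -8743/(-16209) + 102/12788 = -8743*(-1/16209) + 102*(1/12788) = 8743/16209 + 51/6394 = 56729401/103640346 ≈ 0.54737)
(-11579 + I(25, 77)) + G = (-11579 + 143) + 56729401/103640346 = -11436 + 56729401/103640346 = -1185174267455/103640346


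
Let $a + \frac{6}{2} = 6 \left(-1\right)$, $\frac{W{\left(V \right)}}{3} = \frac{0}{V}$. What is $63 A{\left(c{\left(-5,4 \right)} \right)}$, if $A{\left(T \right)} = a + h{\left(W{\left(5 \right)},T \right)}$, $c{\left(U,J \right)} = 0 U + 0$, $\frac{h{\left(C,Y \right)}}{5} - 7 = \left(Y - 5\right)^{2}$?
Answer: $9513$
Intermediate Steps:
$W{\left(V \right)} = 0$ ($W{\left(V \right)} = 3 \frac{0}{V} = 3 \cdot 0 = 0$)
$h{\left(C,Y \right)} = 35 + 5 \left(-5 + Y\right)^{2}$ ($h{\left(C,Y \right)} = 35 + 5 \left(Y - 5\right)^{2} = 35 + 5 \left(-5 + Y\right)^{2}$)
$c{\left(U,J \right)} = 0$ ($c{\left(U,J \right)} = 0 + 0 = 0$)
$a = -9$ ($a = -3 + 6 \left(-1\right) = -3 - 6 = -9$)
$A{\left(T \right)} = 26 + 5 \left(-5 + T\right)^{2}$ ($A{\left(T \right)} = -9 + \left(35 + 5 \left(-5 + T\right)^{2}\right) = 26 + 5 \left(-5 + T\right)^{2}$)
$63 A{\left(c{\left(-5,4 \right)} \right)} = 63 \left(26 + 5 \left(-5 + 0\right)^{2}\right) = 63 \left(26 + 5 \left(-5\right)^{2}\right) = 63 \left(26 + 5 \cdot 25\right) = 63 \left(26 + 125\right) = 63 \cdot 151 = 9513$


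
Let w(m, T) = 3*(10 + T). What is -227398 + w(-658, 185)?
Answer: -226813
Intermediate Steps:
w(m, T) = 30 + 3*T
-227398 + w(-658, 185) = -227398 + (30 + 3*185) = -227398 + (30 + 555) = -227398 + 585 = -226813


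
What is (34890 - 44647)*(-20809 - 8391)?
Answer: 284904400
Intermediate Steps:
(34890 - 44647)*(-20809 - 8391) = -9757*(-29200) = 284904400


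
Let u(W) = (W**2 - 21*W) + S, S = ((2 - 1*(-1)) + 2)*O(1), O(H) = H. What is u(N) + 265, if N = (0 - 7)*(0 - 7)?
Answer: 1642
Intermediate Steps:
N = 49 (N = -7*(-7) = 49)
S = 5 (S = ((2 - 1*(-1)) + 2)*1 = ((2 + 1) + 2)*1 = (3 + 2)*1 = 5*1 = 5)
u(W) = 5 + W**2 - 21*W (u(W) = (W**2 - 21*W) + 5 = 5 + W**2 - 21*W)
u(N) + 265 = (5 + 49**2 - 21*49) + 265 = (5 + 2401 - 1029) + 265 = 1377 + 265 = 1642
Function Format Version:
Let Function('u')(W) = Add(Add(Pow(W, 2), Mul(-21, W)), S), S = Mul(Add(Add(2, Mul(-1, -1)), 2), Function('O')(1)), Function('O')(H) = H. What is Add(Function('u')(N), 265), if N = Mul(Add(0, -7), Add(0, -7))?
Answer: 1642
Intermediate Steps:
N = 49 (N = Mul(-7, -7) = 49)
S = 5 (S = Mul(Add(Add(2, Mul(-1, -1)), 2), 1) = Mul(Add(Add(2, 1), 2), 1) = Mul(Add(3, 2), 1) = Mul(5, 1) = 5)
Function('u')(W) = Add(5, Pow(W, 2), Mul(-21, W)) (Function('u')(W) = Add(Add(Pow(W, 2), Mul(-21, W)), 5) = Add(5, Pow(W, 2), Mul(-21, W)))
Add(Function('u')(N), 265) = Add(Add(5, Pow(49, 2), Mul(-21, 49)), 265) = Add(Add(5, 2401, -1029), 265) = Add(1377, 265) = 1642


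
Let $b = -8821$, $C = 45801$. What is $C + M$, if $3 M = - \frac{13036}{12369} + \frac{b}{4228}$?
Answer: $\frac{146642473511}{3201804} \approx 45800.0$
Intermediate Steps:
$M = - \frac{3351493}{3201804}$ ($M = \frac{- \frac{13036}{12369} - \frac{8821}{4228}}{3} = \frac{1}{3} \left(- \frac{3351493}{1067268}\right) = - \frac{3351493}{3201804} \approx -1.0468$)
$C + M = 45801 - \frac{3351493}{3201804} = \frac{146642473511}{3201804}$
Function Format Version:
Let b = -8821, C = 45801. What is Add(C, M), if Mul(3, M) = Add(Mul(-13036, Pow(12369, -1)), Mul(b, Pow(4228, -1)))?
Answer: Rational(146642473511, 3201804) ≈ 45800.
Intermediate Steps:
M = Rational(-3351493, 3201804) (M = Mul(Rational(1, 3), Add(Mul(-13036, Pow(12369, -1)), Mul(-8821, Pow(4228, -1)))) = Mul(Rational(1, 3), Add(Mul(-13036, Rational(1, 12369)), Mul(-8821, Rational(1, 4228)))) = Mul(Rational(1, 3), Add(Rational(-13036, 12369), Rational(-8821, 4228))) = Mul(Rational(1, 3), Rational(-3351493, 1067268)) = Rational(-3351493, 3201804) ≈ -1.0468)
Add(C, M) = Add(45801, Rational(-3351493, 3201804)) = Rational(146642473511, 3201804)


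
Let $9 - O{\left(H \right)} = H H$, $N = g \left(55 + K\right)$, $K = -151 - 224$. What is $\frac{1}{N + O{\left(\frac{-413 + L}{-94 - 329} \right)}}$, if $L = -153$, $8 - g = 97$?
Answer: $\frac{178929}{5097187925} \approx 3.5103 \cdot 10^{-5}$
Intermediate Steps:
$g = -89$ ($g = 8 - 97 = -89$)
$K = -375$
$N = 28480$ ($N = - 89 \left(55 - 375\right) = \left(-89\right) \left(-320\right) = 28480$)
$O{\left(H \right)} = 9 - H^{2}$ ($O{\left(H \right)} = 9 - H H = 9 - H^{2}$)
$\frac{1}{N + O{\left(\frac{-413 + L}{-94 - 329} \right)}} = \frac{1}{28480 + \left(9 - \left(\frac{-413 - 153}{-94 - 329}\right)^{2}\right)} = \frac{1}{28480 + \left(9 - \left(- \frac{566}{-423}\right)^{2}\right)} = \frac{1}{28480 + \left(9 - \left(\left(-566\right) \left(- \frac{1}{423}\right)\right)^{2}\right)} = \frac{1}{28480 + \left(9 - \left(\frac{566}{423}\right)^{2}\right)} = \frac{1}{28480 + \left(9 - \frac{320356}{178929}\right)} = \frac{1}{28480 + \frac{1290005}{178929}} = \frac{1}{\frac{5097187925}{178929}} = \frac{178929}{5097187925}$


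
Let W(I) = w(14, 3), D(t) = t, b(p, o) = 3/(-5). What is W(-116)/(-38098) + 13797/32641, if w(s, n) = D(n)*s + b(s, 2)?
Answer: 374490549/888254870 ≈ 0.42160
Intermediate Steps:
b(p, o) = -⅗ (b(p, o) = 3*(-⅕) = -⅗)
w(s, n) = -⅗ + n*s (w(s, n) = n*s - ⅗ = -⅗ + n*s)
W(I) = 207/5 (W(I) = -⅗ + 3*14 = -⅗ + 42 = 207/5)
W(-116)/(-38098) + 13797/32641 = (207/5)/(-38098) + 13797/32641 = (207/5)*(-1/38098) + 13797*(1/32641) = -207/190490 + 1971/4663 = 374490549/888254870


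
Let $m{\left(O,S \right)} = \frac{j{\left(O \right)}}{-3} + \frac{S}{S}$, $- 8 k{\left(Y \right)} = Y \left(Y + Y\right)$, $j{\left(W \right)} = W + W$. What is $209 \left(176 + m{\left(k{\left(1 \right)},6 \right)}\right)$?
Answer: $\frac{222167}{6} \approx 37028.0$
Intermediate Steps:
$j{\left(W \right)} = 2 W$
$k{\left(Y \right)} = - \frac{Y^{2}}{4}$ ($k{\left(Y \right)} = - \frac{Y \left(Y + Y\right)}{8} = - \frac{Y 2 Y}{8} = - \frac{2 Y^{2}}{8} = - \frac{Y^{2}}{4}$)
$m{\left(O,S \right)} = 1 - \frac{2 O}{3}$ ($m{\left(O,S \right)} = \frac{2 O}{-3} + \frac{S}{S} = 2 O \left(- \frac{1}{3}\right) + 1 = - \frac{2 O}{3} + 1 = 1 - \frac{2 O}{3}$)
$209 \left(176 + m{\left(k{\left(1 \right)},6 \right)}\right) = 209 \left(176 + \left(1 - \frac{2 \left(- \frac{1^{2}}{4}\right)}{3}\right)\right) = 209 \left(176 + \left(1 - \frac{2 \left(\left(- \frac{1}{4}\right) 1\right)}{3}\right)\right) = 209 \left(176 + \left(1 - - \frac{1}{6}\right)\right) = 209 \left(176 + \left(1 + \frac{1}{6}\right)\right) = 209 \left(176 + \frac{7}{6}\right) = 209 \cdot \frac{1063}{6} = \frac{222167}{6}$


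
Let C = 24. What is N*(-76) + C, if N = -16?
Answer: 1240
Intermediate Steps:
N*(-76) + C = -16*(-76) + 24 = 1216 + 24 = 1240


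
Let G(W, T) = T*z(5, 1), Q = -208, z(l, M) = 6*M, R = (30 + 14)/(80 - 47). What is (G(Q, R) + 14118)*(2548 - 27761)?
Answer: -356158838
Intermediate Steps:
R = 4/3 (R = 44/33 = 44*(1/33) = 4/3 ≈ 1.3333)
G(W, T) = 6*T (G(W, T) = T*(6*1) = T*6 = 6*T)
(G(Q, R) + 14118)*(2548 - 27761) = (6*(4/3) + 14118)*(2548 - 27761) = (8 + 14118)*(-25213) = 14126*(-25213) = -356158838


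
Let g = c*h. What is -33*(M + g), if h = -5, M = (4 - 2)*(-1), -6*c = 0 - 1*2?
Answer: 121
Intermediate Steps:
c = ⅓ (c = -(0 - 1*2)/6 = -(0 - 2)/6 = -⅙*(-2) = ⅓ ≈ 0.33333)
M = -2 (M = 2*(-1) = -2)
g = -5/3 (g = (⅓)*(-5) = -5/3 ≈ -1.6667)
-33*(M + g) = -33*(-2 - 5/3) = -33*(-11/3) = 121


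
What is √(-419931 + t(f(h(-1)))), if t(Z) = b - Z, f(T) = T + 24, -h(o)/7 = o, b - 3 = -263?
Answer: I*√420222 ≈ 648.25*I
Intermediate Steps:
b = -260 (b = 3 - 263 = -260)
h(o) = -7*o
f(T) = 24 + T
t(Z) = -260 - Z
√(-419931 + t(f(h(-1)))) = √(-419931 + (-260 - (24 - 7*(-1)))) = √(-419931 + (-260 - (24 + 7))) = √(-419931 + (-260 - 1*31)) = √(-419931 + (-260 - 31)) = √(-419931 - 291) = √(-420222) = I*√420222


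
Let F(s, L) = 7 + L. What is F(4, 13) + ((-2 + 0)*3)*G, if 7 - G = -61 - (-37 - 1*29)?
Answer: 8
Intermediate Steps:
G = 2 (G = 7 - (-61 - (-37 - 1*29)) = 7 - (-61 - (-37 - 29)) = 7 - (-61 - 1*(-66)) = 7 - (-61 + 66) = 7 - 1*5 = 7 - 5 = 2)
F(4, 13) + ((-2 + 0)*3)*G = (7 + 13) + ((-2 + 0)*3)*2 = 20 - 2*3*2 = 20 - 6*2 = 20 - 12 = 8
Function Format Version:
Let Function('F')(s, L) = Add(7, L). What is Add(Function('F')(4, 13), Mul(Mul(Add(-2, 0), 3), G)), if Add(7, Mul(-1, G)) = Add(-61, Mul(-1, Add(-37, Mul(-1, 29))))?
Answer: 8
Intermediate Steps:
G = 2 (G = Add(7, Mul(-1, Add(-61, Mul(-1, Add(-37, Mul(-1, 29)))))) = Add(7, Mul(-1, Add(-61, Mul(-1, Add(-37, -29))))) = Add(7, Mul(-1, Add(-61, Mul(-1, -66)))) = Add(7, Mul(-1, Add(-61, 66))) = Add(7, Mul(-1, 5)) = Add(7, -5) = 2)
Add(Function('F')(4, 13), Mul(Mul(Add(-2, 0), 3), G)) = Add(Add(7, 13), Mul(Mul(Add(-2, 0), 3), 2)) = Add(20, Mul(Mul(-2, 3), 2)) = Add(20, Mul(-6, 2)) = Add(20, -12) = 8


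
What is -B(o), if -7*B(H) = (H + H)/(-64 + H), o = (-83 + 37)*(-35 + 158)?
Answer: 5658/20027 ≈ 0.28252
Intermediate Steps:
o = -5658 (o = -46*123 = -5658)
B(H) = -2*H/(7*(-64 + H)) (B(H) = -(H + H)/(7*(-64 + H)) = -2*H/(7*(-64 + H)))
-B(o) = -(-2)*(-5658)/(-448 + 7*(-5658)) = -(-2)*(-5658)/(-448 - 39606) = -(-2)*(-5658)/(-40054) = -(-2)*(-5658)*(-1)/40054 = -1*(-5658/20027) = 5658/20027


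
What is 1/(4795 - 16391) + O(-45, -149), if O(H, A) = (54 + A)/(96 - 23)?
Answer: -1101693/846508 ≈ -1.3015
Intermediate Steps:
O(H, A) = 54/73 + A/73 (O(H, A) = (54 + A)/73 = (54 + A)*(1/73) = 54/73 + A/73)
1/(4795 - 16391) + O(-45, -149) = 1/(4795 - 16391) + (54/73 + (1/73)*(-149)) = 1/(-11596) + (54/73 - 149/73) = -1/11596 - 95/73 = -1101693/846508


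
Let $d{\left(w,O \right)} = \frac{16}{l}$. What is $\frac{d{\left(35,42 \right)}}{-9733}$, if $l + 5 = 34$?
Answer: $- \frac{16}{282257} \approx -5.6686 \cdot 10^{-5}$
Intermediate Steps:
$l = 29$ ($l = -5 + 34 = 29$)
$d{\left(w,O \right)} = \frac{16}{29}$
$\frac{d{\left(35,42 \right)}}{-9733} = \frac{16}{29 \left(-9733\right)} = \frac{16}{29} \left(- \frac{1}{9733}\right) = - \frac{16}{282257}$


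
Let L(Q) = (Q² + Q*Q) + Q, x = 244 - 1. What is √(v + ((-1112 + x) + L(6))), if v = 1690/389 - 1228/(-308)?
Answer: I*√702196266310/29953 ≈ 27.976*I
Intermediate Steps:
x = 243
v = 249553/29953 (v = 1690*(1/389) - 1228*(-1/308) = 1690/389 + 307/77 = 249553/29953 ≈ 8.3315)
L(Q) = Q + 2*Q² (L(Q) = (Q² + Q²) + Q = 2*Q² + Q = Q + 2*Q²)
√(v + ((-1112 + x) + L(6))) = √(249553/29953 + ((-1112 + 243) + 6*(1 + 2*6))) = √(249553/29953 + (-869 + 6*(1 + 12))) = √(249553/29953 + (-869 + 6*13)) = √(249553/29953 + (-869 + 78)) = √(249553/29953 - 791) = √(-23443270/29953) = I*√702196266310/29953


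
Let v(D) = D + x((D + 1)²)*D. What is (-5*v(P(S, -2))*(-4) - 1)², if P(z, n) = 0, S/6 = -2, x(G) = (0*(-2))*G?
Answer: 1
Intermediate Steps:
x(G) = 0 (x(G) = 0*G = 0)
S = -12 (S = 6*(-2) = -12)
v(D) = D (v(D) = D + 0*D = D + 0 = D)
(-5*v(P(S, -2))*(-4) - 1)² = (-5*0*(-4) - 1)² = (0*(-4) - 1)² = (0 - 1)² = (-1)² = 1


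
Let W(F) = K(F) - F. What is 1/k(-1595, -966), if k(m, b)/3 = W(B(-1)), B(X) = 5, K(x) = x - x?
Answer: -1/15 ≈ -0.066667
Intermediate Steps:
K(x) = 0
W(F) = -F (W(F) = 0 - F = -F)
k(m, b) = -15 (k(m, b) = 3*(-1*5) = 3*(-5) = -15)
1/k(-1595, -966) = 1/(-15) = -1/15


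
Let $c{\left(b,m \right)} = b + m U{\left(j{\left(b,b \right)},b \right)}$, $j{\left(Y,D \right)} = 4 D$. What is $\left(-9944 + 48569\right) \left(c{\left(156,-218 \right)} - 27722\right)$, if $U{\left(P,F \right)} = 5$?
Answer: $-1106838000$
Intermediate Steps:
$c{\left(b,m \right)} = b + 5 m$ ($c{\left(b,m \right)} = b + m 5 = b + 5 m$)
$\left(-9944 + 48569\right) \left(c{\left(156,-218 \right)} - 27722\right) = \left(-9944 + 48569\right) \left(\left(156 + 5 \left(-218\right)\right) - 27722\right) = 38625 \left(\left(156 - 1090\right) - 27722\right) = 38625 \left(-934 - 27722\right) = 38625 \left(-28656\right) = -1106838000$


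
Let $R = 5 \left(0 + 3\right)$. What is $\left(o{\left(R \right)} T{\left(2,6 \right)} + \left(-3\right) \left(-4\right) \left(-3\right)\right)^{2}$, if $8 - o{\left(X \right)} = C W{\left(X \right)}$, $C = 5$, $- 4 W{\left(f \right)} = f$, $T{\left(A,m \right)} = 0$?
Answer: $1296$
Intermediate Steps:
$W{\left(f \right)} = - \frac{f}{4}$
$R = 15$ ($R = 5 \cdot 3 = 15$)
$o{\left(X \right)} = 8 + \frac{5 X}{4}$ ($o{\left(X \right)} = 8 - 5 \left(- \frac{X}{4}\right) = 8 - - \frac{5 X}{4} = 8 + \frac{5 X}{4}$)
$\left(o{\left(R \right)} T{\left(2,6 \right)} + \left(-3\right) \left(-4\right) \left(-3\right)\right)^{2} = \left(\left(8 + \frac{5}{4} \cdot 15\right) 0 + \left(-3\right) \left(-4\right) \left(-3\right)\right)^{2} = \left(\left(8 + \frac{75}{4}\right) 0 + 12 \left(-3\right)\right)^{2} = \left(\frac{107}{4} \cdot 0 - 36\right)^{2} = \left(0 - 36\right)^{2} = \left(-36\right)^{2} = 1296$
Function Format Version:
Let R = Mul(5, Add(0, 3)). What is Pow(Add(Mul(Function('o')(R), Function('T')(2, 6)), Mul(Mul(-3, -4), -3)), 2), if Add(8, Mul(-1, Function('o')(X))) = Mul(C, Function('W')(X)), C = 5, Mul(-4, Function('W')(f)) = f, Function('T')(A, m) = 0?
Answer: 1296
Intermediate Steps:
Function('W')(f) = Mul(Rational(-1, 4), f)
R = 15 (R = Mul(5, 3) = 15)
Function('o')(X) = Add(8, Mul(Rational(5, 4), X)) (Function('o')(X) = Add(8, Mul(-1, Mul(5, Mul(Rational(-1, 4), X)))) = Add(8, Mul(-1, Mul(Rational(-5, 4), X))) = Add(8, Mul(Rational(5, 4), X)))
Pow(Add(Mul(Function('o')(R), Function('T')(2, 6)), Mul(Mul(-3, -4), -3)), 2) = Pow(Add(Mul(Add(8, Mul(Rational(5, 4), 15)), 0), Mul(Mul(-3, -4), -3)), 2) = Pow(Add(Mul(Add(8, Rational(75, 4)), 0), Mul(12, -3)), 2) = Pow(Add(Mul(Rational(107, 4), 0), -36), 2) = Pow(Add(0, -36), 2) = Pow(-36, 2) = 1296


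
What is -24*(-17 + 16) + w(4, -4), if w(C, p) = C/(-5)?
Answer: 116/5 ≈ 23.200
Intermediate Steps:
w(C, p) = -C/5 (w(C, p) = C*(-1/5) = -C/5)
-24*(-17 + 16) + w(4, -4) = -24*(-17 + 16) - 1/5*4 = -24*(-1) - 4/5 = 24 - 4/5 = 116/5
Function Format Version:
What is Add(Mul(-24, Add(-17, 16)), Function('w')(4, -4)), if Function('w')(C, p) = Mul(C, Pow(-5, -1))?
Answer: Rational(116, 5) ≈ 23.200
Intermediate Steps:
Function('w')(C, p) = Mul(Rational(-1, 5), C) (Function('w')(C, p) = Mul(C, Rational(-1, 5)) = Mul(Rational(-1, 5), C))
Add(Mul(-24, Add(-17, 16)), Function('w')(4, -4)) = Add(Mul(-24, Add(-17, 16)), Mul(Rational(-1, 5), 4)) = Add(Mul(-24, -1), Rational(-4, 5)) = Add(24, Rational(-4, 5)) = Rational(116, 5)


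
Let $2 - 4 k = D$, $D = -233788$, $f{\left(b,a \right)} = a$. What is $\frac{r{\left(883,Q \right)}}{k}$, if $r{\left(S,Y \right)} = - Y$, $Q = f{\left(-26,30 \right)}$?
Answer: $- \frac{4}{7793} \approx -0.00051328$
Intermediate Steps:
$Q = 30$
$k = \frac{116895}{2}$ ($k = \frac{1}{2} - -58447 = \frac{1}{2} + 58447 = \frac{116895}{2} \approx 58448.0$)
$\frac{r{\left(883,Q \right)}}{k} = \frac{\left(-1\right) 30}{\frac{116895}{2}} = \left(-30\right) \frac{2}{116895} = - \frac{4}{7793}$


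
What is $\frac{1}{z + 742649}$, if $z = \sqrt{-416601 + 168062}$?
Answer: $\frac{742649}{551527785740} - \frac{i \sqrt{248539}}{551527785740} \approx 1.3465 \cdot 10^{-6} - 9.0392 \cdot 10^{-10} i$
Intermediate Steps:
$z = i \sqrt{248539}$ ($z = \sqrt{-248539} = i \sqrt{248539} \approx 498.54 i$)
$\frac{1}{z + 742649} = \frac{1}{i \sqrt{248539} + 742649} = \frac{1}{742649 + i \sqrt{248539}}$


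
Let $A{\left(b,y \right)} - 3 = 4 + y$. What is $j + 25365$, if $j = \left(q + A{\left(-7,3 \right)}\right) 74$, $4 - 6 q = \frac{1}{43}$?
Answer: $\frac{1124624}{43} \approx 26154.0$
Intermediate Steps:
$A{\left(b,y \right)} = 7 + y$ ($A{\left(b,y \right)} = 3 + \left(4 + y\right) = 7 + y$)
$q = \frac{57}{86}$ ($q = \frac{2}{3} - \frac{1}{6 \cdot 43} = \frac{2}{3} - \frac{1}{258} = \frac{57}{86} \approx 0.66279$)
$j = \frac{33929}{43}$ ($j = \left(\frac{57}{86} + \left(7 + 3\right)\right) 74 = \left(\frac{57}{86} + 10\right) 74 = \frac{917}{86} \cdot 74 = \frac{33929}{43} \approx 789.05$)
$j + 25365 = \frac{33929}{43} + 25365 = \frac{1124624}{43}$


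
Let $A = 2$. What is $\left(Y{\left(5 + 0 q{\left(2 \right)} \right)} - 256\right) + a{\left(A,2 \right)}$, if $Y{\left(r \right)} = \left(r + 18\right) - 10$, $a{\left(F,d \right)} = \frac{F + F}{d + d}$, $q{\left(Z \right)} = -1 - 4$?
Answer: $-242$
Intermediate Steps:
$q{\left(Z \right)} = -5$ ($q{\left(Z \right)} = -1 - 4 = -5$)
$a{\left(F,d \right)} = \frac{F}{d}$ ($a{\left(F,d \right)} = \frac{2 F}{2 d} = 2 F \frac{1}{2 d} = \frac{F}{d}$)
$Y{\left(r \right)} = 8 + r$ ($Y{\left(r \right)} = \left(18 + r\right) - 10 = 8 + r$)
$\left(Y{\left(5 + 0 q{\left(2 \right)} \right)} - 256\right) + a{\left(A,2 \right)} = \left(\left(8 + \left(5 + 0 \left(-5\right)\right)\right) - 256\right) + \frac{2}{2} = \left(\left(8 + \left(5 + 0\right)\right) - 256\right) + 2 \cdot \frac{1}{2} = \left(\left(8 + 5\right) - 256\right) + 1 = \left(13 - 256\right) + 1 = -243 + 1 = -242$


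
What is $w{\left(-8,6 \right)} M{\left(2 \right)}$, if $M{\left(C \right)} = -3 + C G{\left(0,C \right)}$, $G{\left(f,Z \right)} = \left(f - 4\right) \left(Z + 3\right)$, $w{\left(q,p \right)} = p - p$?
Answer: $0$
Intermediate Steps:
$w{\left(q,p \right)} = 0$
$G{\left(f,Z \right)} = \left(-4 + f\right) \left(3 + Z\right)$
$M{\left(C \right)} = -3 + C \left(-12 - 4 C\right)$ ($M{\left(C \right)} = -3 + C \left(-12 - 4 C + 3 \cdot 0 + C 0\right) = -3 + C \left(-12 - 4 C + 0 + 0\right) = -3 + C \left(-12 - 4 C\right)$)
$w{\left(-8,6 \right)} M{\left(2 \right)} = 0 \left(-3 - 8 \left(3 + 2\right)\right) = 0 \left(-3 - 8 \cdot 5\right) = 0 \left(-3 - 40\right) = 0 \left(-43\right) = 0$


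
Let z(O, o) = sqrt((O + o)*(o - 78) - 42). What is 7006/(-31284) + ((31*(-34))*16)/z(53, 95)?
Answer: -3503/15642 - 8432*sqrt(2474)/1237 ≈ -339.27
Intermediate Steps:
z(O, o) = sqrt(-42 + (-78 + o)*(O + o)) (z(O, o) = sqrt((O + o)*(-78 + o) - 42) = sqrt((-78 + o)*(O + o) - 42) = sqrt(-42 + (-78 + o)*(O + o)))
7006/(-31284) + ((31*(-34))*16)/z(53, 95) = 7006/(-31284) + ((31*(-34))*16)/(sqrt(-42 + 95**2 - 78*53 - 78*95 + 53*95)) = 7006*(-1/31284) + (-1054*16)/(sqrt(-42 + 9025 - 4134 - 7410 + 5035)) = -3503/15642 - 16864*sqrt(2474)/2474 = -3503/15642 - 8432*sqrt(2474)/1237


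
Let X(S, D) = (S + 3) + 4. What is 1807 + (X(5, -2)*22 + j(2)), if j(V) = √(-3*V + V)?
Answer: 2071 + 2*I ≈ 2071.0 + 2.0*I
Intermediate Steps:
X(S, D) = 7 + S (X(S, D) = (3 + S) + 4 = 7 + S)
j(V) = √2*√(-V) (j(V) = √(-2*V) = √2*√(-V))
1807 + (X(5, -2)*22 + j(2)) = 1807 + ((7 + 5)*22 + √2*√(-1*2)) = 1807 + (12*22 + √2*√(-2)) = 1807 + (264 + √2*(I*√2)) = 1807 + (264 + 2*I) = 2071 + 2*I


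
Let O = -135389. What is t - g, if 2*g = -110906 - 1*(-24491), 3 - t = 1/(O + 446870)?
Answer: 26918499499/622962 ≈ 43211.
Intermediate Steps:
t = 934442/311481 (t = 3 - 1/(-135389 + 446870) = 3 - 1/311481 = 934442/311481 ≈ 3.0000)
g = -86415/2 (g = (-110906 - 1*(-24491))/2 = (-110906 + 24491)/2 = (1/2)*(-86415) = -86415/2 ≈ -43208.)
t - g = 934442/311481 - 1*(-86415/2) = 934442/311481 + 86415/2 = 26918499499/622962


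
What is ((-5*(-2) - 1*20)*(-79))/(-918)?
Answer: -395/459 ≈ -0.86057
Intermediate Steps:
((-5*(-2) - 1*20)*(-79))/(-918) = ((10 - 20)*(-79))*(-1/918) = -10*(-79)*(-1/918) = 790*(-1/918) = -395/459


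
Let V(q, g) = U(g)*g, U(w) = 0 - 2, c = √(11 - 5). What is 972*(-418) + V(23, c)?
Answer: -406296 - 2*√6 ≈ -4.0630e+5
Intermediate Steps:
c = √6 ≈ 2.4495
U(w) = -2
V(q, g) = -2*g
972*(-418) + V(23, c) = 972*(-418) - 2*√6 = -406296 - 2*√6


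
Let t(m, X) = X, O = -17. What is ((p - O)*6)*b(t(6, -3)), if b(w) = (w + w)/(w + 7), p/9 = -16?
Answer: 1143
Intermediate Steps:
p = -144 (p = 9*(-16) = -144)
b(w) = 2*w/(7 + w) (b(w) = (2*w)/(7 + w) = 2*w/(7 + w))
((p - O)*6)*b(t(6, -3)) = ((-144 - 1*(-17))*6)*(2*(-3)/(7 - 3)) = ((-144 + 17)*6)*(2*(-3)/4) = (-127*6)*(2*(-3)*(¼)) = -762*(-3/2) = 1143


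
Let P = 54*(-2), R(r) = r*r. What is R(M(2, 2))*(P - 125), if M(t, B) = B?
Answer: -932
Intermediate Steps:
R(r) = r²
P = -108
R(M(2, 2))*(P - 125) = 2²*(-108 - 125) = 4*(-233) = -932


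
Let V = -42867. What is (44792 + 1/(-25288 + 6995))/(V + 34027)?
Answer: -12605847/2487848 ≈ -5.0670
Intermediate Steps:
(44792 + 1/(-25288 + 6995))/(V + 34027) = (44792 + 1/(-25288 + 6995))/(-42867 + 34027) = (44792 + 1/(-18293))/(-8840) = (44792 - 1/18293)*(-1/8840) = (819380055/18293)*(-1/8840) = -12605847/2487848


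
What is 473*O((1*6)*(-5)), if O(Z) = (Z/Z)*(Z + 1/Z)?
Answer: -426173/30 ≈ -14206.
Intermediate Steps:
O(Z) = Z + 1/Z (O(Z) = 1*(Z + 1/Z) = Z + 1/Z)
473*O((1*6)*(-5)) = 473*((1*6)*(-5) + 1/((1*6)*(-5))) = 473*(6*(-5) + 1/(6*(-5))) = 473*(-30 + 1/(-30)) = 473*(-30 - 1/30) = 473*(-901/30) = -426173/30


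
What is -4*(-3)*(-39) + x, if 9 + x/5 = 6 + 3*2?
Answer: -453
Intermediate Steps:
x = 15 (x = -45 + 5*(6 + 3*2) = -45 + 5*(6 + 6) = -45 + 5*12 = -45 + 60 = 15)
-4*(-3)*(-39) + x = -4*(-3)*(-39) + 15 = 12*(-39) + 15 = -468 + 15 = -453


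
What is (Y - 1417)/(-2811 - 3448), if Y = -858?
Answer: 2275/6259 ≈ 0.36348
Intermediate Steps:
(Y - 1417)/(-2811 - 3448) = (-858 - 1417)/(-2811 - 3448) = -2275/(-6259) = -2275*(-1/6259) = 2275/6259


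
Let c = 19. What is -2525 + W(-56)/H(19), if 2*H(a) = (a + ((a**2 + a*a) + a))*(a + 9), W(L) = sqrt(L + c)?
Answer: -2525 + I*sqrt(37)/10640 ≈ -2525.0 + 0.00057169*I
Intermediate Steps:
W(L) = sqrt(19 + L) (W(L) = sqrt(L + 19) = sqrt(19 + L))
H(a) = (9 + a)*(2*a + 2*a**2)/2 (H(a) = ((a + ((a**2 + a*a) + a))*(a + 9))/2 = ((a + ((a**2 + a**2) + a))*(9 + a))/2 = ((a + (2*a**2 + a))*(9 + a))/2 = ((a + (a + 2*a**2))*(9 + a))/2 = ((2*a + 2*a**2)*(9 + a))/2 = ((9 + a)*(2*a + 2*a**2))/2 = (9 + a)*(2*a + 2*a**2)/2)
-2525 + W(-56)/H(19) = -2525 + sqrt(19 - 56)/((19*(9 + 19**2 + 10*19))) = -2525 + sqrt(-37)/((19*(9 + 361 + 190))) = -2525 + (I*sqrt(37))/((19*560)) = -2525 + (I*sqrt(37))/10640 = -2525 + (I*sqrt(37))*(1/10640) = -2525 + I*sqrt(37)/10640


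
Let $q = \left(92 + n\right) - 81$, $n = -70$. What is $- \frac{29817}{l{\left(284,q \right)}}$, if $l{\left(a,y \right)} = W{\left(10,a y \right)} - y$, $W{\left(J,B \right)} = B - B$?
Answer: $- \frac{29817}{59} \approx -505.37$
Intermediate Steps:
$W{\left(J,B \right)} = 0$
$q = -59$ ($q = \left(92 - 70\right) - 81 = 22 - 81 = -59$)
$l{\left(a,y \right)} = - y$ ($l{\left(a,y \right)} = 0 - y = - y$)
$- \frac{29817}{l{\left(284,q \right)}} = - \frac{29817}{\left(-1\right) \left(-59\right)} = - \frac{29817}{59}$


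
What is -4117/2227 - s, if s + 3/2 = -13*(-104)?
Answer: -6023361/4454 ≈ -1352.3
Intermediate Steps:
s = 2701/2 (s = -3/2 - 13*(-104) = -3/2 + 1352 = 2701/2 ≈ 1350.5)
-4117/2227 - s = -4117/2227 - 1*2701/2 = -4117*1/2227 - 2701/2 = -4117/2227 - 2701/2 = -6023361/4454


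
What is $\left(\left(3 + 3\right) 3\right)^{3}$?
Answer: $5832$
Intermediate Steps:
$\left(\left(3 + 3\right) 3\right)^{3} = \left(6 \cdot 3\right)^{3} = 18^{3} = 5832$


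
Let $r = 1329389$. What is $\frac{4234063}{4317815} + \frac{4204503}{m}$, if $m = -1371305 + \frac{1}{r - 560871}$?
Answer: $- \frac{3163239136675565401}{1516808938897981345} \approx -2.0855$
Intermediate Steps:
$m = - \frac{1053872575989}{768518}$ ($m = -1371305 + \frac{1}{1329389 - 560871} = -1371305 + \frac{1}{768518} = - \frac{1053872575989}{768518} \approx -1.3713 \cdot 10^{6}$)
$\frac{4234063}{4317815} + \frac{4204503}{m} = \frac{4234063}{4317815} + \frac{4204503}{- \frac{1053872575989}{768518}} = 4234063 \cdot \frac{1}{4317815} + 4204503 \left(- \frac{768518}{1053872575989}\right) = \frac{4234063}{4317815} - \frac{1077078745518}{351290858663} = - \frac{3163239136675565401}{1516808938897981345}$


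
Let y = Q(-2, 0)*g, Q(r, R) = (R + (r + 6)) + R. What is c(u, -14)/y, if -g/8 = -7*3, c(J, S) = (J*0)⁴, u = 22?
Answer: 0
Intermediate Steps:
c(J, S) = 0 (c(J, S) = 0⁴ = 0)
Q(r, R) = 6 + r + 2*R (Q(r, R) = (R + (6 + r)) + R = (6 + R + r) + R = 6 + r + 2*R)
g = 168 (g = -(-56)*3 = -8*(-21) = 168)
y = 672 (y = (6 - 2 + 2*0)*168 = (6 - 2 + 0)*168 = 4*168 = 672)
c(u, -14)/y = 0/672 = 0*(1/672) = 0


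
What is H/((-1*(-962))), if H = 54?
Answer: 27/481 ≈ 0.056133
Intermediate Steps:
H/((-1*(-962))) = 54/((-1*(-962))) = 54/962 = 54*(1/962) = 27/481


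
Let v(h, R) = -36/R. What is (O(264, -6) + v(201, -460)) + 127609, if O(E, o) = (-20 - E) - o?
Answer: 14643074/115 ≈ 1.2733e+5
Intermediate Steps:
O(E, o) = -20 - E - o
(O(264, -6) + v(201, -460)) + 127609 = ((-20 - 1*264 - 1*(-6)) - 36/(-460)) + 127609 = ((-20 - 264 + 6) - 36*(-1/460)) + 127609 = (-278 + 9/115) + 127609 = -31961/115 + 127609 = 14643074/115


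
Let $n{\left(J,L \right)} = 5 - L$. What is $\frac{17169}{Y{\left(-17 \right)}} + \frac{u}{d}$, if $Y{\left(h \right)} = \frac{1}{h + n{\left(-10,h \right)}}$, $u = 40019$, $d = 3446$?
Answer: $\frac{295861889}{3446} \approx 85857.0$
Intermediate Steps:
$Y{\left(h \right)} = \frac{1}{5}$ ($Y{\left(h \right)} = \frac{1}{h - \left(-5 + h\right)} = \frac{1}{5}$)
$\frac{17169}{Y{\left(-17 \right)}} + \frac{u}{d} = 17169 \frac{1}{\frac{1}{5}} + \frac{40019}{3446} = 17169 \cdot 5 + 40019 \cdot \frac{1}{3446} = 85845 + \frac{40019}{3446} = \frac{295861889}{3446}$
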